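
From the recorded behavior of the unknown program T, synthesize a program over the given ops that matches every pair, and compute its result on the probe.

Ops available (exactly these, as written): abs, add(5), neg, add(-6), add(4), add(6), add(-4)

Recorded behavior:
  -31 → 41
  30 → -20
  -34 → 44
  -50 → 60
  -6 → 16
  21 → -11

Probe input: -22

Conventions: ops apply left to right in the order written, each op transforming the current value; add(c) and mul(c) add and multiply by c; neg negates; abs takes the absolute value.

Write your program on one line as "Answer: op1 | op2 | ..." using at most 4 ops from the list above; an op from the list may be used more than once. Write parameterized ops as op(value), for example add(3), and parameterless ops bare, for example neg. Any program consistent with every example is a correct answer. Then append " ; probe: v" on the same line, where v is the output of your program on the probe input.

add(-6) | neg | add(4) ; probe: 32

Check, running the answer program on each example:
  -31 -> -37 -> 37 -> 41
  30 -> 24 -> -24 -> -20
  -34 -> -40 -> 40 -> 44
  -50 -> -56 -> 56 -> 60
  -6 -> -12 -> 12 -> 16
  21 -> 15 -> -15 -> -11
  probe: -22 -> -28 -> 28 -> 32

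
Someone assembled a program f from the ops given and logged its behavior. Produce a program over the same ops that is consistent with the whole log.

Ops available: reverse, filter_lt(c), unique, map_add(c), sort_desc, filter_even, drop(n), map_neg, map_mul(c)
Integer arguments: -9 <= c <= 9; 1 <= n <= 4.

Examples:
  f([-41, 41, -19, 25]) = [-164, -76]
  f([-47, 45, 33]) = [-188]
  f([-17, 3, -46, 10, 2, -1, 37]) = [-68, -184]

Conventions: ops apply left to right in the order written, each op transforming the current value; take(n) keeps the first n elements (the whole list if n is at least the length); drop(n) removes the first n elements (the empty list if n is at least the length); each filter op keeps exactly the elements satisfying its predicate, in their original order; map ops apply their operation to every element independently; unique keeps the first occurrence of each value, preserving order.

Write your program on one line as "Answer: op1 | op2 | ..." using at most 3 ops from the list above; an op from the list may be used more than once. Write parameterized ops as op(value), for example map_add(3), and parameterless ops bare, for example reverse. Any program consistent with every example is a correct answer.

filter_lt(-4) | map_mul(4)

Check, running the answer program on each example:
  [-41, 41, -19, 25] -> [-41, -19] -> [-164, -76]
  [-47, 45, 33] -> [-47] -> [-188]
  [-17, 3, -46, 10, 2, -1, 37] -> [-17, -46] -> [-68, -184]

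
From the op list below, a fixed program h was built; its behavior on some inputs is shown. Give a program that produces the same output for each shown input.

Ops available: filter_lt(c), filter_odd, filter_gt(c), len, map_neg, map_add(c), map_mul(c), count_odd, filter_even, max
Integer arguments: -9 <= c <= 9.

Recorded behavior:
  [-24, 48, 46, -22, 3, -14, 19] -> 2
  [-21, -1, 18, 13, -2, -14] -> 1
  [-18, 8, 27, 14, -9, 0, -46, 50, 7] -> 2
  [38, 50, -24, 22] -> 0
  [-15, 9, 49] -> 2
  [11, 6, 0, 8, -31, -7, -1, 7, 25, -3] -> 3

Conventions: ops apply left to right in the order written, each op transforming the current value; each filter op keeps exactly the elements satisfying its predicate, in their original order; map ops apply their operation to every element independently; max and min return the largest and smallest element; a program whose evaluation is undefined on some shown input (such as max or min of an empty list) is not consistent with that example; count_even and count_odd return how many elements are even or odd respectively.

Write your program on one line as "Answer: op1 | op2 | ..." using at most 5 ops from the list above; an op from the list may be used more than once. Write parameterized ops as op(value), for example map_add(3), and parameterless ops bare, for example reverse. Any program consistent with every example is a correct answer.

map_mul(-9) | map_mul(-1) | filter_gt(0) | count_odd

Check, running the answer program on each example:
  [-24, 48, 46, -22, 3, -14, 19] -> [216, -432, -414, 198, -27, 126, -171] -> [-216, 432, 414, -198, 27, -126, 171] -> [432, 414, 27, 171] -> 2
  [-21, -1, 18, 13, -2, -14] -> [189, 9, -162, -117, 18, 126] -> [-189, -9, 162, 117, -18, -126] -> [162, 117] -> 1
  [-18, 8, 27, 14, -9, 0, -46, 50, 7] -> [162, -72, -243, -126, 81, 0, 414, -450, -63] -> [-162, 72, 243, 126, -81, 0, -414, 450, 63] -> [72, 243, 126, 450, 63] -> 2
  [38, 50, -24, 22] -> [-342, -450, 216, -198] -> [342, 450, -216, 198] -> [342, 450, 198] -> 0
  [-15, 9, 49] -> [135, -81, -441] -> [-135, 81, 441] -> [81, 441] -> 2
  [11, 6, 0, 8, -31, -7, -1, 7, 25, -3] -> [-99, -54, 0, -72, 279, 63, 9, -63, -225, 27] -> [99, 54, 0, 72, -279, -63, -9, 63, 225, -27] -> [99, 54, 72, 63, 225] -> 3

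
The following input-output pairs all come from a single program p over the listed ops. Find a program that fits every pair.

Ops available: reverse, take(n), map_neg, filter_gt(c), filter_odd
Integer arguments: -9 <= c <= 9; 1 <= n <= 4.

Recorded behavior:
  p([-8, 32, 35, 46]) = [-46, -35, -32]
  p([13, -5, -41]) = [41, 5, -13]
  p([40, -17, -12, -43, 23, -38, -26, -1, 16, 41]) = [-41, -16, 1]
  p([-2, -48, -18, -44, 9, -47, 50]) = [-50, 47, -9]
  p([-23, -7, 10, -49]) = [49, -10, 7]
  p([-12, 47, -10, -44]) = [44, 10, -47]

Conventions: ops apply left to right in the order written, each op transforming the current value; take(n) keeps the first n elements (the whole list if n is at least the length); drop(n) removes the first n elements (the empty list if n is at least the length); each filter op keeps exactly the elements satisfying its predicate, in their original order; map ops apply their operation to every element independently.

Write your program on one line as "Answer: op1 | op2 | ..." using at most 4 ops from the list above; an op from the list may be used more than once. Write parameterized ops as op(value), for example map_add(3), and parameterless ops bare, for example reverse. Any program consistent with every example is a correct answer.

map_neg | reverse | take(3)

Check, running the answer program on each example:
  [-8, 32, 35, 46] -> [8, -32, -35, -46] -> [-46, -35, -32, 8] -> [-46, -35, -32]
  [13, -5, -41] -> [-13, 5, 41] -> [41, 5, -13] -> [41, 5, -13]
  [40, -17, -12, -43, 23, -38, -26, -1, 16, 41] -> [-40, 17, 12, 43, -23, 38, 26, 1, -16, -41] -> [-41, -16, 1, 26, 38, -23, 43, 12, 17, -40] -> [-41, -16, 1]
  [-2, -48, -18, -44, 9, -47, 50] -> [2, 48, 18, 44, -9, 47, -50] -> [-50, 47, -9, 44, 18, 48, 2] -> [-50, 47, -9]
  [-23, -7, 10, -49] -> [23, 7, -10, 49] -> [49, -10, 7, 23] -> [49, -10, 7]
  [-12, 47, -10, -44] -> [12, -47, 10, 44] -> [44, 10, -47, 12] -> [44, 10, -47]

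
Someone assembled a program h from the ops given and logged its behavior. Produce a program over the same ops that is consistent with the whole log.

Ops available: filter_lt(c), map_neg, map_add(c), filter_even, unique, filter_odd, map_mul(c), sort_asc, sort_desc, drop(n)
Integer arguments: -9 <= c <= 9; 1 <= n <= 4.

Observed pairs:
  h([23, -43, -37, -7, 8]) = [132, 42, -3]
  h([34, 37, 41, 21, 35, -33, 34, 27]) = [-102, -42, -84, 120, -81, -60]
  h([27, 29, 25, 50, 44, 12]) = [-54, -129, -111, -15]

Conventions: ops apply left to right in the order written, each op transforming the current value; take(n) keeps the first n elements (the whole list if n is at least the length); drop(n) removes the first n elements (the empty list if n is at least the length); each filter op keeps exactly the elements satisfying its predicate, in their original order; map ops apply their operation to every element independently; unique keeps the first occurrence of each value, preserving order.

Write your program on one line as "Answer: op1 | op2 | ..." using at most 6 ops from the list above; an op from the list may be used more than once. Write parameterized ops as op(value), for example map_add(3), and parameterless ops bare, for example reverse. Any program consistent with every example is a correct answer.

map_neg | map_add(7) | drop(2) | map_mul(-3) | map_neg

Check, running the answer program on each example:
  [23, -43, -37, -7, 8] -> [-23, 43, 37, 7, -8] -> [-16, 50, 44, 14, -1] -> [44, 14, -1] -> [-132, -42, 3] -> [132, 42, -3]
  [34, 37, 41, 21, 35, -33, 34, 27] -> [-34, -37, -41, -21, -35, 33, -34, -27] -> [-27, -30, -34, -14, -28, 40, -27, -20] -> [-34, -14, -28, 40, -27, -20] -> [102, 42, 84, -120, 81, 60] -> [-102, -42, -84, 120, -81, -60]
  [27, 29, 25, 50, 44, 12] -> [-27, -29, -25, -50, -44, -12] -> [-20, -22, -18, -43, -37, -5] -> [-18, -43, -37, -5] -> [54, 129, 111, 15] -> [-54, -129, -111, -15]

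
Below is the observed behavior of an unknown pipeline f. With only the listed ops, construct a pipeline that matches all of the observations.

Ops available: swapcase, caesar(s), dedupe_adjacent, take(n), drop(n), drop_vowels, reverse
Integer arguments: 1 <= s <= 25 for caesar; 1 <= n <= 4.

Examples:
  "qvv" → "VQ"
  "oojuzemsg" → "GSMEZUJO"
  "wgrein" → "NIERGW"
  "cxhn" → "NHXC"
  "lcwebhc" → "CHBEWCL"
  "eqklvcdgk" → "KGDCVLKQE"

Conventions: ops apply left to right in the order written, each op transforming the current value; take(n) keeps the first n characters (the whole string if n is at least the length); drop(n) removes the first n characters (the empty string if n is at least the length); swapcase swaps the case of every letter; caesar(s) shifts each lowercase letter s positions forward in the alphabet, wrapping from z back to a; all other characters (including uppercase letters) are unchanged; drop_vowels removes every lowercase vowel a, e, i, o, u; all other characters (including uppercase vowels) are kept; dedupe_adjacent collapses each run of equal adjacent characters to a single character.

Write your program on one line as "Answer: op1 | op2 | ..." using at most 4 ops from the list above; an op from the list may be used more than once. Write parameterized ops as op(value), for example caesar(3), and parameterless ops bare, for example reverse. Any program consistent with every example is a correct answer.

reverse | swapcase | dedupe_adjacent

Check, running the answer program on each example:
  "qvv" -> "vvq" -> "VVQ" -> "VQ"
  "oojuzemsg" -> "gsmezujoo" -> "GSMEZUJOO" -> "GSMEZUJO"
  "wgrein" -> "niergw" -> "NIERGW" -> "NIERGW"
  "cxhn" -> "nhxc" -> "NHXC" -> "NHXC"
  "lcwebhc" -> "chbewcl" -> "CHBEWCL" -> "CHBEWCL"
  "eqklvcdgk" -> "kgdcvlkqe" -> "KGDCVLKQE" -> "KGDCVLKQE"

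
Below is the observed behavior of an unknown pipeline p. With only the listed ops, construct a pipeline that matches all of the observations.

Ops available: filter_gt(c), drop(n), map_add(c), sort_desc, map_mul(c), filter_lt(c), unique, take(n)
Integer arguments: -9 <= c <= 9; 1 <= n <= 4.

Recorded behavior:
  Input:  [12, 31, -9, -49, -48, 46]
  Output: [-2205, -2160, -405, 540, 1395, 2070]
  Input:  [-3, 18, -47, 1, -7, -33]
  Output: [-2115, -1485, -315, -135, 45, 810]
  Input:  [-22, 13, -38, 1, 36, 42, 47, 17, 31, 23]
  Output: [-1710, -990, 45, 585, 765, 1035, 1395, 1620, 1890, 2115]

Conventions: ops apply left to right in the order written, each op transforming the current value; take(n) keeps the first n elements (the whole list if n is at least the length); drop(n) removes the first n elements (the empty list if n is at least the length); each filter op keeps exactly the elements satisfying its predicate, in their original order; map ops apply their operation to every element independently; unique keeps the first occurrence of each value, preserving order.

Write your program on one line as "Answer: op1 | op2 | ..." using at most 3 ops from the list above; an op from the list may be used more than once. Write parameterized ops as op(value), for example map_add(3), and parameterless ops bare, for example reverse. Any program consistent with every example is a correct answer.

map_mul(-9) | sort_desc | map_mul(-5)

Check, running the answer program on each example:
  [12, 31, -9, -49, -48, 46] -> [-108, -279, 81, 441, 432, -414] -> [441, 432, 81, -108, -279, -414] -> [-2205, -2160, -405, 540, 1395, 2070]
  [-3, 18, -47, 1, -7, -33] -> [27, -162, 423, -9, 63, 297] -> [423, 297, 63, 27, -9, -162] -> [-2115, -1485, -315, -135, 45, 810]
  [-22, 13, -38, 1, 36, 42, 47, 17, 31, 23] -> [198, -117, 342, -9, -324, -378, -423, -153, -279, -207] -> [342, 198, -9, -117, -153, -207, -279, -324, -378, -423] -> [-1710, -990, 45, 585, 765, 1035, 1395, 1620, 1890, 2115]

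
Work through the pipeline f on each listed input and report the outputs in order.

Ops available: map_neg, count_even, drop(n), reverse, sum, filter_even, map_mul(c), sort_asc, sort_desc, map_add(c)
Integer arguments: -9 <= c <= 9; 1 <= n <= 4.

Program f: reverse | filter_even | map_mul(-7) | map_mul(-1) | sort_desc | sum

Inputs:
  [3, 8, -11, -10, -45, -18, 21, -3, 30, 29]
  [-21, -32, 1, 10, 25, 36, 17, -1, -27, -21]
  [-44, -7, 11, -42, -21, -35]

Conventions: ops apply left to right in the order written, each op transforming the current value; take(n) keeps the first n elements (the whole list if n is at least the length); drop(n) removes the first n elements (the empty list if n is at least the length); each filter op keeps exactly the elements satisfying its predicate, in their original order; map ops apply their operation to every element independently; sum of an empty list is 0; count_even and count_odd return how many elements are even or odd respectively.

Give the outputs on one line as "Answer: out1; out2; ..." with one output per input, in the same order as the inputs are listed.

Execution, op by op:
  [3, 8, -11, -10, -45, -18, 21, -3, 30, 29] -> [29, 30, -3, 21, -18, -45, -10, -11, 8, 3] -> [30, -18, -10, 8] -> [-210, 126, 70, -56] -> [210, -126, -70, 56] -> [210, 56, -70, -126] -> 70
  [-21, -32, 1, 10, 25, 36, 17, -1, -27, -21] -> [-21, -27, -1, 17, 36, 25, 10, 1, -32, -21] -> [36, 10, -32] -> [-252, -70, 224] -> [252, 70, -224] -> [252, 70, -224] -> 98
  [-44, -7, 11, -42, -21, -35] -> [-35, -21, -42, 11, -7, -44] -> [-42, -44] -> [294, 308] -> [-294, -308] -> [-294, -308] -> -602

70; 98; -602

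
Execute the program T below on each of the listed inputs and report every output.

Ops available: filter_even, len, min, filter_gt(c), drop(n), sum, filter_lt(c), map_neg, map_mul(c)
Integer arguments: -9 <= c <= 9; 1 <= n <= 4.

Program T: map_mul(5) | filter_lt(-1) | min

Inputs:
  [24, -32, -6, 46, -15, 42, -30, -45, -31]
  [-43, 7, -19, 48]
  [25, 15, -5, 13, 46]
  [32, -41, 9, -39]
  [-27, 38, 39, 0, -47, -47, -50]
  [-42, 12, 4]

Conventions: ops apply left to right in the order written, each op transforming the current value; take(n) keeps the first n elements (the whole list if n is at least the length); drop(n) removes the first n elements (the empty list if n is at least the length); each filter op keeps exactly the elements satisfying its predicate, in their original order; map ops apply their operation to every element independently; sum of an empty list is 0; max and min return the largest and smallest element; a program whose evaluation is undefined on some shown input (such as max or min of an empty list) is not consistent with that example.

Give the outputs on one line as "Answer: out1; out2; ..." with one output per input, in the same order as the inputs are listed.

Execution, op by op:
  [24, -32, -6, 46, -15, 42, -30, -45, -31] -> [120, -160, -30, 230, -75, 210, -150, -225, -155] -> [-160, -30, -75, -150, -225, -155] -> -225
  [-43, 7, -19, 48] -> [-215, 35, -95, 240] -> [-215, -95] -> -215
  [25, 15, -5, 13, 46] -> [125, 75, -25, 65, 230] -> [-25] -> -25
  [32, -41, 9, -39] -> [160, -205, 45, -195] -> [-205, -195] -> -205
  [-27, 38, 39, 0, -47, -47, -50] -> [-135, 190, 195, 0, -235, -235, -250] -> [-135, -235, -235, -250] -> -250
  [-42, 12, 4] -> [-210, 60, 20] -> [-210] -> -210

-225; -215; -25; -205; -250; -210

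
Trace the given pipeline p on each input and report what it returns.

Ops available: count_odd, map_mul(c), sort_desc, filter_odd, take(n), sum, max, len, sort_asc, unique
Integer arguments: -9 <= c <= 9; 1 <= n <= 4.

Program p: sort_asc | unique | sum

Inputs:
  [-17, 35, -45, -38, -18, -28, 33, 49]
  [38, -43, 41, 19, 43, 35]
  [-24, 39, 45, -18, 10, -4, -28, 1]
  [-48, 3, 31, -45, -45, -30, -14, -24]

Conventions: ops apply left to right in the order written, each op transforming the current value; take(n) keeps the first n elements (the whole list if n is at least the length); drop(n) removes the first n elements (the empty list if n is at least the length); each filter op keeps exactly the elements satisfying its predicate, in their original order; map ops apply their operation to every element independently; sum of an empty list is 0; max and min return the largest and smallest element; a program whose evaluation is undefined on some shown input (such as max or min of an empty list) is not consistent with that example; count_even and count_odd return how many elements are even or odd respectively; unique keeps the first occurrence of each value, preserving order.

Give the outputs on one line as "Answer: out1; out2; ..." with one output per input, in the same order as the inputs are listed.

-29; 133; 21; -127

Execution, op by op:
  [-17, 35, -45, -38, -18, -28, 33, 49] -> [-45, -38, -28, -18, -17, 33, 35, 49] -> [-45, -38, -28, -18, -17, 33, 35, 49] -> -29
  [38, -43, 41, 19, 43, 35] -> [-43, 19, 35, 38, 41, 43] -> [-43, 19, 35, 38, 41, 43] -> 133
  [-24, 39, 45, -18, 10, -4, -28, 1] -> [-28, -24, -18, -4, 1, 10, 39, 45] -> [-28, -24, -18, -4, 1, 10, 39, 45] -> 21
  [-48, 3, 31, -45, -45, -30, -14, -24] -> [-48, -45, -45, -30, -24, -14, 3, 31] -> [-48, -45, -30, -24, -14, 3, 31] -> -127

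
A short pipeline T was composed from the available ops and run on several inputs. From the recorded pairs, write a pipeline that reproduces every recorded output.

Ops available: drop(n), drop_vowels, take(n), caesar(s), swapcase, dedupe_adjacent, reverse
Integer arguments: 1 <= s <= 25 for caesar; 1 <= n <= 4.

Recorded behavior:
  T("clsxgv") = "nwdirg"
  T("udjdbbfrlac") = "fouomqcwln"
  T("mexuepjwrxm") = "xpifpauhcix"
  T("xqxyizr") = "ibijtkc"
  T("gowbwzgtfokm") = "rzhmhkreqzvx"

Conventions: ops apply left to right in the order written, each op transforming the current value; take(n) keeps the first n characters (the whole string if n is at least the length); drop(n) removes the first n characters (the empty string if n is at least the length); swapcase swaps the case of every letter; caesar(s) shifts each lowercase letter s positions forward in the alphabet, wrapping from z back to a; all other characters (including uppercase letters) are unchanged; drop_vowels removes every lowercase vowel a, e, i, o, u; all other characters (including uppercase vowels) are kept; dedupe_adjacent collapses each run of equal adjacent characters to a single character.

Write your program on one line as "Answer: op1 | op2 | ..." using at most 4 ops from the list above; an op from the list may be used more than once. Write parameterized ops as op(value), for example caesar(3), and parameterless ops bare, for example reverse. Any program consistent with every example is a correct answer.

reverse | dedupe_adjacent | reverse | caesar(11)

Check, running the answer program on each example:
  "clsxgv" -> "vgxslc" -> "vgxslc" -> "clsxgv" -> "nwdirg"
  "udjdbbfrlac" -> "calrfbbdjdu" -> "calrfbdjdu" -> "udjdbfrlac" -> "fouomqcwln"
  "mexuepjwrxm" -> "mxrwjpeuxem" -> "mxrwjpeuxem" -> "mexuepjwrxm" -> "xpifpauhcix"
  "xqxyizr" -> "rziyxqx" -> "rziyxqx" -> "xqxyizr" -> "ibijtkc"
  "gowbwzgtfokm" -> "mkoftgzwbwog" -> "mkoftgzwbwog" -> "gowbwzgtfokm" -> "rzhmhkreqzvx"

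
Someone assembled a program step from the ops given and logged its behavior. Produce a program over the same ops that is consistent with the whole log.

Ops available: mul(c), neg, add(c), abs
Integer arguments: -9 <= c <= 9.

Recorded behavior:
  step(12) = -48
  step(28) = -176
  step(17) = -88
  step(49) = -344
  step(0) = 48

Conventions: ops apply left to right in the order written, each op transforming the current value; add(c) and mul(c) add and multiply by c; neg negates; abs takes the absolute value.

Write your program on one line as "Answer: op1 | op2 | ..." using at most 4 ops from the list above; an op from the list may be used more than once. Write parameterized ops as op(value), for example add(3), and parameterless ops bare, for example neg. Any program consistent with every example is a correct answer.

add(-6) | mul(8) | neg

Check, running the answer program on each example:
  12 -> 6 -> 48 -> -48
  28 -> 22 -> 176 -> -176
  17 -> 11 -> 88 -> -88
  49 -> 43 -> 344 -> -344
  0 -> -6 -> -48 -> 48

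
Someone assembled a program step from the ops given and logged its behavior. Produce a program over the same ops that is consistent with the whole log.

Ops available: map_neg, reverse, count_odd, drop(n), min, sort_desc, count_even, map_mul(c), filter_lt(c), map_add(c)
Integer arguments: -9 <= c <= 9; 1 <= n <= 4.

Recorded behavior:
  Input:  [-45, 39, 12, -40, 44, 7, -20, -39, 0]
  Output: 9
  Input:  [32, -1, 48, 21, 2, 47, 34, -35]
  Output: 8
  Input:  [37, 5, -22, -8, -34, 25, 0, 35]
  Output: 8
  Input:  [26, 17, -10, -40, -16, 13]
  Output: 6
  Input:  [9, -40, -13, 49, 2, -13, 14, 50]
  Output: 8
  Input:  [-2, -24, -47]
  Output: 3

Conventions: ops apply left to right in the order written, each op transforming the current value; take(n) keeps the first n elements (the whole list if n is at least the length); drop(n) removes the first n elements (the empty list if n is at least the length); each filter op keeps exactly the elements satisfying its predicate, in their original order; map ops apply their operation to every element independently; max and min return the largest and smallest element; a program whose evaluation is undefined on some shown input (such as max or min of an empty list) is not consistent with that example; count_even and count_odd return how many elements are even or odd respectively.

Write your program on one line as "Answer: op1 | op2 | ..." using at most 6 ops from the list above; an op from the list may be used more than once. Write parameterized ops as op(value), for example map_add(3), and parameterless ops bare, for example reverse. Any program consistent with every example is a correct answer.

reverse | map_mul(-8) | reverse | sort_desc | count_even

Check, running the answer program on each example:
  [-45, 39, 12, -40, 44, 7, -20, -39, 0] -> [0, -39, -20, 7, 44, -40, 12, 39, -45] -> [0, 312, 160, -56, -352, 320, -96, -312, 360] -> [360, -312, -96, 320, -352, -56, 160, 312, 0] -> [360, 320, 312, 160, 0, -56, -96, -312, -352] -> 9
  [32, -1, 48, 21, 2, 47, 34, -35] -> [-35, 34, 47, 2, 21, 48, -1, 32] -> [280, -272, -376, -16, -168, -384, 8, -256] -> [-256, 8, -384, -168, -16, -376, -272, 280] -> [280, 8, -16, -168, -256, -272, -376, -384] -> 8
  [37, 5, -22, -8, -34, 25, 0, 35] -> [35, 0, 25, -34, -8, -22, 5, 37] -> [-280, 0, -200, 272, 64, 176, -40, -296] -> [-296, -40, 176, 64, 272, -200, 0, -280] -> [272, 176, 64, 0, -40, -200, -280, -296] -> 8
  [26, 17, -10, -40, -16, 13] -> [13, -16, -40, -10, 17, 26] -> [-104, 128, 320, 80, -136, -208] -> [-208, -136, 80, 320, 128, -104] -> [320, 128, 80, -104, -136, -208] -> 6
  [9, -40, -13, 49, 2, -13, 14, 50] -> [50, 14, -13, 2, 49, -13, -40, 9] -> [-400, -112, 104, -16, -392, 104, 320, -72] -> [-72, 320, 104, -392, -16, 104, -112, -400] -> [320, 104, 104, -16, -72, -112, -392, -400] -> 8
  [-2, -24, -47] -> [-47, -24, -2] -> [376, 192, 16] -> [16, 192, 376] -> [376, 192, 16] -> 3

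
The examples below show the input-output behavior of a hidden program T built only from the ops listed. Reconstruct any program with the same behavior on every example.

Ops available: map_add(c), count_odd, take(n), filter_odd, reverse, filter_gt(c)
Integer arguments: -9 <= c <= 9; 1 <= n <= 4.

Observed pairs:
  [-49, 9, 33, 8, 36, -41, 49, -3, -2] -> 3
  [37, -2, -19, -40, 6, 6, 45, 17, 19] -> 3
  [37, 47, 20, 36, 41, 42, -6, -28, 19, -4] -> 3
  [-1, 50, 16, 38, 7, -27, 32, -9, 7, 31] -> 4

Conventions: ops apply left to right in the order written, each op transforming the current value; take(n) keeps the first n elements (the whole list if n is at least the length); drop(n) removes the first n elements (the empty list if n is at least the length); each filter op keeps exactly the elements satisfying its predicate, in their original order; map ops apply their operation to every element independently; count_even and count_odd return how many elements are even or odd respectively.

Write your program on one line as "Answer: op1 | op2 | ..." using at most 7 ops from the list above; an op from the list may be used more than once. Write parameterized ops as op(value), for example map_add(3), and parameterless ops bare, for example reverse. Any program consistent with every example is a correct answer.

reverse | map_add(3) | filter_odd | filter_gt(-8) | filter_gt(-1) | count_odd

Check, running the answer program on each example:
  [-49, 9, 33, 8, 36, -41, 49, -3, -2] -> [-2, -3, 49, -41, 36, 8, 33, 9, -49] -> [1, 0, 52, -38, 39, 11, 36, 12, -46] -> [1, 39, 11] -> [1, 39, 11] -> [1, 39, 11] -> 3
  [37, -2, -19, -40, 6, 6, 45, 17, 19] -> [19, 17, 45, 6, 6, -40, -19, -2, 37] -> [22, 20, 48, 9, 9, -37, -16, 1, 40] -> [9, 9, -37, 1] -> [9, 9, 1] -> [9, 9, 1] -> 3
  [37, 47, 20, 36, 41, 42, -6, -28, 19, -4] -> [-4, 19, -28, -6, 42, 41, 36, 20, 47, 37] -> [-1, 22, -25, -3, 45, 44, 39, 23, 50, 40] -> [-1, -25, -3, 45, 39, 23] -> [-1, -3, 45, 39, 23] -> [45, 39, 23] -> 3
  [-1, 50, 16, 38, 7, -27, 32, -9, 7, 31] -> [31, 7, -9, 32, -27, 7, 38, 16, 50, -1] -> [34, 10, -6, 35, -24, 10, 41, 19, 53, 2] -> [35, 41, 19, 53] -> [35, 41, 19, 53] -> [35, 41, 19, 53] -> 4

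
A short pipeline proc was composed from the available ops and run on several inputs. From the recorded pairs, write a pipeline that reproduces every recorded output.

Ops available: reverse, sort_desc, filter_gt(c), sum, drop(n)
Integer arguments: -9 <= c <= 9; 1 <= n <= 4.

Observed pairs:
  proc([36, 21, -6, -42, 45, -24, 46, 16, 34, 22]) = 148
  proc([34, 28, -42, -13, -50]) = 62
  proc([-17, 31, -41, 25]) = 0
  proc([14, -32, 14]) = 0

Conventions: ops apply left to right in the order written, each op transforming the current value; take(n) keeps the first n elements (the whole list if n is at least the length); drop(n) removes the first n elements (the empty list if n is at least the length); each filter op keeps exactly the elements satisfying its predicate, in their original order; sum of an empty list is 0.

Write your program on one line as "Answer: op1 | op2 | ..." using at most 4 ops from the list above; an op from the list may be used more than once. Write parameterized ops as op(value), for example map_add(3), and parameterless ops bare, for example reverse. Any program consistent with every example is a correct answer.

reverse | drop(3) | filter_gt(7) | sum

Check, running the answer program on each example:
  [36, 21, -6, -42, 45, -24, 46, 16, 34, 22] -> [22, 34, 16, 46, -24, 45, -42, -6, 21, 36] -> [46, -24, 45, -42, -6, 21, 36] -> [46, 45, 21, 36] -> 148
  [34, 28, -42, -13, -50] -> [-50, -13, -42, 28, 34] -> [28, 34] -> [28, 34] -> 62
  [-17, 31, -41, 25] -> [25, -41, 31, -17] -> [-17] -> [] -> 0
  [14, -32, 14] -> [14, -32, 14] -> [] -> [] -> 0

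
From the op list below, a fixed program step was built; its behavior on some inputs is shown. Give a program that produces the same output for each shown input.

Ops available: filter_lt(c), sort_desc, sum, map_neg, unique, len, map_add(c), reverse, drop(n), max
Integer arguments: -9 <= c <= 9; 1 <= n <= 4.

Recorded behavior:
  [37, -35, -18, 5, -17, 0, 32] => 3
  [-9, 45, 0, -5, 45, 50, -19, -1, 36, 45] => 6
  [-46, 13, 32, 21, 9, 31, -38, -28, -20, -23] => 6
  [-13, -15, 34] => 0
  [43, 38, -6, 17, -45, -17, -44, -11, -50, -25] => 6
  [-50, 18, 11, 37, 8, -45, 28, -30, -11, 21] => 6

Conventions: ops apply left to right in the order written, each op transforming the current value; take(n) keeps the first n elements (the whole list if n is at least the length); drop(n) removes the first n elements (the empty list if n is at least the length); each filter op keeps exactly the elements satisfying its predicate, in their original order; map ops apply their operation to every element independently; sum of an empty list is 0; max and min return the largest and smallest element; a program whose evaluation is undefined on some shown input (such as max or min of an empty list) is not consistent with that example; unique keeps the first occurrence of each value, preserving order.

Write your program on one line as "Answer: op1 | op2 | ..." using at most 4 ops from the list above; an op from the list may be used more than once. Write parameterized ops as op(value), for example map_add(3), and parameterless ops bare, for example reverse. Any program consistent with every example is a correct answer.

drop(4) | map_neg | map_add(3) | len

Check, running the answer program on each example:
  [37, -35, -18, 5, -17, 0, 32] -> [-17, 0, 32] -> [17, 0, -32] -> [20, 3, -29] -> 3
  [-9, 45, 0, -5, 45, 50, -19, -1, 36, 45] -> [45, 50, -19, -1, 36, 45] -> [-45, -50, 19, 1, -36, -45] -> [-42, -47, 22, 4, -33, -42] -> 6
  [-46, 13, 32, 21, 9, 31, -38, -28, -20, -23] -> [9, 31, -38, -28, -20, -23] -> [-9, -31, 38, 28, 20, 23] -> [-6, -28, 41, 31, 23, 26] -> 6
  [-13, -15, 34] -> [] -> [] -> [] -> 0
  [43, 38, -6, 17, -45, -17, -44, -11, -50, -25] -> [-45, -17, -44, -11, -50, -25] -> [45, 17, 44, 11, 50, 25] -> [48, 20, 47, 14, 53, 28] -> 6
  [-50, 18, 11, 37, 8, -45, 28, -30, -11, 21] -> [8, -45, 28, -30, -11, 21] -> [-8, 45, -28, 30, 11, -21] -> [-5, 48, -25, 33, 14, -18] -> 6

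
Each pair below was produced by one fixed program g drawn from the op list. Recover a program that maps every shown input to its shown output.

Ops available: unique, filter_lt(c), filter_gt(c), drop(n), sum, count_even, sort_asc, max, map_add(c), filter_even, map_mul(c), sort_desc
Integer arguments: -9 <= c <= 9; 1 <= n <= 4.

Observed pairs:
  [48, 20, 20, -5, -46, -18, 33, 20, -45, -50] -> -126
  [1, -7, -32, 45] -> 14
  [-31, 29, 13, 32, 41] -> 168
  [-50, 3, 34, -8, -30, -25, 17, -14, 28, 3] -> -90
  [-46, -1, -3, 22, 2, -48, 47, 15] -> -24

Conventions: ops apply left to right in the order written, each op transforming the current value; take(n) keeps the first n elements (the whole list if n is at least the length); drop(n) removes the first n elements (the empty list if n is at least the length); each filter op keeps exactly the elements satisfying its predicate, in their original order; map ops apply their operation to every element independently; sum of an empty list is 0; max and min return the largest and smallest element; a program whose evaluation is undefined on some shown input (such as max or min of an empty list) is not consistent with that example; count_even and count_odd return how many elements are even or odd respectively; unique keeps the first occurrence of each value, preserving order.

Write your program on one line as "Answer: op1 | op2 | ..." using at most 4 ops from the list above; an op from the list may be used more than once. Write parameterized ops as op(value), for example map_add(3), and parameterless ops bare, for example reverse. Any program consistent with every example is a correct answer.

unique | map_mul(2) | sum

Check, running the answer program on each example:
  [48, 20, 20, -5, -46, -18, 33, 20, -45, -50] -> [48, 20, -5, -46, -18, 33, -45, -50] -> [96, 40, -10, -92, -36, 66, -90, -100] -> -126
  [1, -7, -32, 45] -> [1, -7, -32, 45] -> [2, -14, -64, 90] -> 14
  [-31, 29, 13, 32, 41] -> [-31, 29, 13, 32, 41] -> [-62, 58, 26, 64, 82] -> 168
  [-50, 3, 34, -8, -30, -25, 17, -14, 28, 3] -> [-50, 3, 34, -8, -30, -25, 17, -14, 28] -> [-100, 6, 68, -16, -60, -50, 34, -28, 56] -> -90
  [-46, -1, -3, 22, 2, -48, 47, 15] -> [-46, -1, -3, 22, 2, -48, 47, 15] -> [-92, -2, -6, 44, 4, -96, 94, 30] -> -24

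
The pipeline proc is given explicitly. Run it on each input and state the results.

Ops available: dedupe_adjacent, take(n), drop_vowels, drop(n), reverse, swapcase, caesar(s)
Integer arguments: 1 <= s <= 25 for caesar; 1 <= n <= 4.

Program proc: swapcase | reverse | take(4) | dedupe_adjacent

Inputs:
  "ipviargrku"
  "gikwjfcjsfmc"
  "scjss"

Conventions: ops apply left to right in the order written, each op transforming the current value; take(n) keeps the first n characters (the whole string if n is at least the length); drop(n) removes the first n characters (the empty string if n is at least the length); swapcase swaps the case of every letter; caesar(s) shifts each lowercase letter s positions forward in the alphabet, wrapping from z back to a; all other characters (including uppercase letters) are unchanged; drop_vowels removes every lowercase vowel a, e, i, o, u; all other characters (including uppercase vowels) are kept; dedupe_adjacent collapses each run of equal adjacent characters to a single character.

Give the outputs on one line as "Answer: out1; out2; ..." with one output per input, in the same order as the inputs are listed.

Execution, op by op:
  "ipviargrku" -> "IPVIARGRKU" -> "UKRGRAIVPI" -> "UKRG" -> "UKRG"
  "gikwjfcjsfmc" -> "GIKWJFCJSFMC" -> "CMFSJCFJWKIG" -> "CMFS" -> "CMFS"
  "scjss" -> "SCJSS" -> "SSJCS" -> "SSJC" -> "SJC"

"UKRG"; "CMFS"; "SJC"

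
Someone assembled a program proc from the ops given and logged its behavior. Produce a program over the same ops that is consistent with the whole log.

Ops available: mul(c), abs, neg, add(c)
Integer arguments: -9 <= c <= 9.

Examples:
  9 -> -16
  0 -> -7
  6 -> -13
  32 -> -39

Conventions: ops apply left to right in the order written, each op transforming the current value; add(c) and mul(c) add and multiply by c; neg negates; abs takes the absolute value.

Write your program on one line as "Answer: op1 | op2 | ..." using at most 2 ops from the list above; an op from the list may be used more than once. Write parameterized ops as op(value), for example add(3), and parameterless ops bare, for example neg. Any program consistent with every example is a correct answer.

neg | add(-7)

Check, running the answer program on each example:
  9 -> -9 -> -16
  0 -> 0 -> -7
  6 -> -6 -> -13
  32 -> -32 -> -39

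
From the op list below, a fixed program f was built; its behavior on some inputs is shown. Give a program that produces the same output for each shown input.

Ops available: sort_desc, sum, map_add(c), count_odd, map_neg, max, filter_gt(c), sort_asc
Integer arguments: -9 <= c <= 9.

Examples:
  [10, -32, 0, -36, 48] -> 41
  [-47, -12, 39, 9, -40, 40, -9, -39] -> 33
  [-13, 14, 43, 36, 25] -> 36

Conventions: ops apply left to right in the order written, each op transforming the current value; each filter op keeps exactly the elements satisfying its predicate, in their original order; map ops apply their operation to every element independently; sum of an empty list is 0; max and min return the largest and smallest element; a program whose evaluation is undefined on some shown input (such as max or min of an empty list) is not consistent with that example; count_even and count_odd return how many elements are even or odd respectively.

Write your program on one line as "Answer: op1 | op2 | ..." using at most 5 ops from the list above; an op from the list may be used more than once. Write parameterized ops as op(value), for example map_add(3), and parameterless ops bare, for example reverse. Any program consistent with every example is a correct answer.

map_add(7) | map_add(-6) | map_add(-8) | max

Check, running the answer program on each example:
  [10, -32, 0, -36, 48] -> [17, -25, 7, -29, 55] -> [11, -31, 1, -35, 49] -> [3, -39, -7, -43, 41] -> 41
  [-47, -12, 39, 9, -40, 40, -9, -39] -> [-40, -5, 46, 16, -33, 47, -2, -32] -> [-46, -11, 40, 10, -39, 41, -8, -38] -> [-54, -19, 32, 2, -47, 33, -16, -46] -> 33
  [-13, 14, 43, 36, 25] -> [-6, 21, 50, 43, 32] -> [-12, 15, 44, 37, 26] -> [-20, 7, 36, 29, 18] -> 36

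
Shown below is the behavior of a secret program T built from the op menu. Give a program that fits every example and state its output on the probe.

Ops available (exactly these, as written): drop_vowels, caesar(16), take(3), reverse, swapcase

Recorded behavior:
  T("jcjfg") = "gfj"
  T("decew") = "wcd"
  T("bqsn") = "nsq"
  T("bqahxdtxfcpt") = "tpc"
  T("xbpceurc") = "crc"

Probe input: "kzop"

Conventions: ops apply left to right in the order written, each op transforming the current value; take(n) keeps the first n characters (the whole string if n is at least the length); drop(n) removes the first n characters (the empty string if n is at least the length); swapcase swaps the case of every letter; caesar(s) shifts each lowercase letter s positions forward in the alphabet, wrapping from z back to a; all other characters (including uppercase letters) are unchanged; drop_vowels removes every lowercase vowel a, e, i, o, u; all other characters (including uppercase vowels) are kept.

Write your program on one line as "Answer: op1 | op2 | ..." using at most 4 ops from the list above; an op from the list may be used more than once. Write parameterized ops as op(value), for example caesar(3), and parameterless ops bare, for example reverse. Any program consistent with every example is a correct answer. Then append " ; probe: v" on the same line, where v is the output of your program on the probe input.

drop_vowels | reverse | take(3) ; probe: "pzk"

Check, running the answer program on each example:
  "jcjfg" -> "jcjfg" -> "gfjcj" -> "gfj"
  "decew" -> "dcw" -> "wcd" -> "wcd"
  "bqsn" -> "bqsn" -> "nsqb" -> "nsq"
  "bqahxdtxfcpt" -> "bqhxdtxfcpt" -> "tpcfxtdxhqb" -> "tpc"
  "xbpceurc" -> "xbpcrc" -> "crcpbx" -> "crc"
  probe: "kzop" -> "kzp" -> "pzk" -> "pzk"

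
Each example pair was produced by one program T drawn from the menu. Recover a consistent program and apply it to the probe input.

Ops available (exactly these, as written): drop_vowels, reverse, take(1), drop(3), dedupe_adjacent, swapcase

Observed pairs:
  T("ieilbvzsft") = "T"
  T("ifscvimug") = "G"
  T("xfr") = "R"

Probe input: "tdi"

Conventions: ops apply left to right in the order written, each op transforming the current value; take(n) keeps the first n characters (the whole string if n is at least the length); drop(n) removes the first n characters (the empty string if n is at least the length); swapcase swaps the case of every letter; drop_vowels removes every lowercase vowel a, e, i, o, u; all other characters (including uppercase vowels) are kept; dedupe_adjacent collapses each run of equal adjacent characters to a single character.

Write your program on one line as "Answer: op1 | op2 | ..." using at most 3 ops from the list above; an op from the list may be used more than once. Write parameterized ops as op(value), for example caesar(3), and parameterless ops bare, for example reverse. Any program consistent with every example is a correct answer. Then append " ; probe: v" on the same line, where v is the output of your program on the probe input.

reverse | take(1) | swapcase ; probe: "I"

Check, running the answer program on each example:
  "ieilbvzsft" -> "tfszvbliei" -> "t" -> "T"
  "ifscvimug" -> "gumivcsfi" -> "g" -> "G"
  "xfr" -> "rfx" -> "r" -> "R"
  probe: "tdi" -> "idt" -> "i" -> "I"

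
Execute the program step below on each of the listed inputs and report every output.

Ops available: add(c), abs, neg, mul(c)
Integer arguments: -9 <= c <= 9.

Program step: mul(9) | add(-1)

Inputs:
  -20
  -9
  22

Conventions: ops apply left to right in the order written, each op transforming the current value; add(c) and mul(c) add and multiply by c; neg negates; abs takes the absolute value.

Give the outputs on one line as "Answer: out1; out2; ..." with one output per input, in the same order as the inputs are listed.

-181; -82; 197

Execution, op by op:
  -20 -> -180 -> -181
  -9 -> -81 -> -82
  22 -> 198 -> 197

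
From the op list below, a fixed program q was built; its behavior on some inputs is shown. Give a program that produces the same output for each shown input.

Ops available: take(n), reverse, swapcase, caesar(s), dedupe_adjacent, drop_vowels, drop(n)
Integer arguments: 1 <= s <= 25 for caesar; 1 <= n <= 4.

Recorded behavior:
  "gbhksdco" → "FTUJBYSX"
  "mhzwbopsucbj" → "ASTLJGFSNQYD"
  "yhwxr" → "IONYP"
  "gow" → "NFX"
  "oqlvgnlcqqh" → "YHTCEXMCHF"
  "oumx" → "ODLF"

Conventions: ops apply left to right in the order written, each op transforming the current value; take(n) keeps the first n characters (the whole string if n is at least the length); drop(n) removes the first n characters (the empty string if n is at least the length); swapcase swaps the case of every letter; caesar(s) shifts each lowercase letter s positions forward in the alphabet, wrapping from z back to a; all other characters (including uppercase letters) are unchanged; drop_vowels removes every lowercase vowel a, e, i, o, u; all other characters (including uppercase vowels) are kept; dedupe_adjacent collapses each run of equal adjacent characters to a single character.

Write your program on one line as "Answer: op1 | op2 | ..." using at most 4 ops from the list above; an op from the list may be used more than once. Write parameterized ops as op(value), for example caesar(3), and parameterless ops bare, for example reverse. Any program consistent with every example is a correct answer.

reverse | caesar(17) | swapcase | dedupe_adjacent

Check, running the answer program on each example:
  "gbhksdco" -> "ocdskhbg" -> "ftujbysx" -> "FTUJBYSX" -> "FTUJBYSX"
  "mhzwbopsucbj" -> "jbcuspobwzhm" -> "astljgfsnqyd" -> "ASTLJGFSNQYD" -> "ASTLJGFSNQYD"
  "yhwxr" -> "rxwhy" -> "ionyp" -> "IONYP" -> "IONYP"
  "gow" -> "wog" -> "nfx" -> "NFX" -> "NFX"
  "oqlvgnlcqqh" -> "hqqclngvlqo" -> "yhhtcexmchf" -> "YHHTCEXMCHF" -> "YHTCEXMCHF"
  "oumx" -> "xmuo" -> "odlf" -> "ODLF" -> "ODLF"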